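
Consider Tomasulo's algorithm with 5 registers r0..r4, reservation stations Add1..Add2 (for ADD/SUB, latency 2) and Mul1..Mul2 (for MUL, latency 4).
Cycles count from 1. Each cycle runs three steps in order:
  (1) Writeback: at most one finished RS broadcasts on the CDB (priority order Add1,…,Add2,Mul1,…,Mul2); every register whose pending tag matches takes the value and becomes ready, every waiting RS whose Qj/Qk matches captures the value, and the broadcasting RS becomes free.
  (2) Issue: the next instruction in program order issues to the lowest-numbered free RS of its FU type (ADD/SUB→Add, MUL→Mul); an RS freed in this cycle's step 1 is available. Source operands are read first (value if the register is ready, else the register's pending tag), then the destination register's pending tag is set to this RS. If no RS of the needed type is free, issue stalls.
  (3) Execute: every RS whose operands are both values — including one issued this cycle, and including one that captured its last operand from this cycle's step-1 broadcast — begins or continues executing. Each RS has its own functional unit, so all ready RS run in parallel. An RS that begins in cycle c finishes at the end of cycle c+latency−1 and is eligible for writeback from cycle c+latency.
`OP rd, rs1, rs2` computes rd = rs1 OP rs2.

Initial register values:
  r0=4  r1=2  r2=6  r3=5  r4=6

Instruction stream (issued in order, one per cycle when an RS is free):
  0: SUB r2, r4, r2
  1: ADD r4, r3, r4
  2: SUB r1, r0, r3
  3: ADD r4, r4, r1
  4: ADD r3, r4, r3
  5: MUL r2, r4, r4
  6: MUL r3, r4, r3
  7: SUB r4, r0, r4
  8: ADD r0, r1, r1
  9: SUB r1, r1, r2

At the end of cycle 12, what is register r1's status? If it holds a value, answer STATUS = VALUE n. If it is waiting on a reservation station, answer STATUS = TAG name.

  c1: issue SUB r2<-Add1  regs: r0:4,r1:2,r2:Add1,r3:5,r4:6
  c2: issue ADD r4<-Add2  regs: r0:4,r1:2,r2:Add1,r3:5,r4:Add2
  c3: CDB Add1=0; issue SUB r1<-Add1  regs: r0:4,r1:Add1,r2:0,r3:5,r4:Add2
  c4: CDB Add2=11; issue ADD r4<-Add2  regs: r0:4,r1:Add1,r2:0,r3:5,r4:Add2
  c5: CDB Add1=-1; issue ADD r3<-Add1  regs: r0:4,r1:-1,r2:0,r3:Add1,r4:Add2
  c6: issue MUL r2<-Mul1  regs: r0:4,r1:-1,r2:Mul1,r3:Add1,r4:Add2
  c7: CDB Add2=10; issue MUL r3<-Mul2  regs: r0:4,r1:-1,r2:Mul1,r3:Mul2,r4:10
  c8: issue SUB r4<-Add2  regs: r0:4,r1:-1,r2:Mul1,r3:Mul2,r4:Add2
  c9: CDB Add1=15; issue ADD r0<-Add1  regs: r0:Add1,r1:-1,r2:Mul1,r3:Mul2,r4:Add2
  c10: CDB Add2=-6; issue SUB r1<-Add2  regs: r0:Add1,r1:Add2,r2:Mul1,r3:Mul2,r4:-6
  c11: CDB Add1=-2  regs: r0:-2,r1:Add2,r2:Mul1,r3:Mul2,r4:-6
  c12: CDB Mul1=100  regs: r0:-2,r1:Add2,r2:100,r3:Mul2,r4:-6

STATUS = TAG Add2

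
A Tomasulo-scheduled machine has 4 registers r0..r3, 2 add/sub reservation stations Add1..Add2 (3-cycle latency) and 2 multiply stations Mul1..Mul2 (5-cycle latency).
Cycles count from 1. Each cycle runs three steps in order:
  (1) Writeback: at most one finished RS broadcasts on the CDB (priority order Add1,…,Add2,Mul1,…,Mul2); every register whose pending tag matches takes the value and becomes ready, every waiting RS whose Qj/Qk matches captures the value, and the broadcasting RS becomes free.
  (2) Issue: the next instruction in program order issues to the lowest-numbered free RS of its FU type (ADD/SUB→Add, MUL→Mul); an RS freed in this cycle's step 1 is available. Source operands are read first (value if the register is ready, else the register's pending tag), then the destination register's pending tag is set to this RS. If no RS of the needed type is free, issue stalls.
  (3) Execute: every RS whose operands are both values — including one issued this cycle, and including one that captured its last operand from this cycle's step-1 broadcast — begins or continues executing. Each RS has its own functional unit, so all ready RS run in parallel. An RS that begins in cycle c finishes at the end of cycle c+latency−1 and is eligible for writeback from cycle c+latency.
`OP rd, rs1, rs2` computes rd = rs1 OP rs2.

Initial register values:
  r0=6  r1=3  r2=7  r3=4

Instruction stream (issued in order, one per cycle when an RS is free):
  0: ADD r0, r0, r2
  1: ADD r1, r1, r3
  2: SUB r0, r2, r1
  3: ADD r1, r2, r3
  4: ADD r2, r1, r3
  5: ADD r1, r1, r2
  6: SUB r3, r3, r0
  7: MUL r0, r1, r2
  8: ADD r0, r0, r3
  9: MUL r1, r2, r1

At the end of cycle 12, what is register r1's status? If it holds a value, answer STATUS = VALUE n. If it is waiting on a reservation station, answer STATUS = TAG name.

STATUS = TAG Add2

c1: issue ADD r0<-Add1 | r0:Add1,r1:3,r2:7,r3:4
c2: issue ADD r1<-Add2 | r0:Add1,r1:Add2,r2:7,r3:4
c3: stall | r0:Add1,r1:Add2,r2:7,r3:4
c4: CDB Add1=13; issue SUB r0<-Add1 | r0:Add1,r1:Add2,r2:7,r3:4
c5: CDB Add2=7; issue ADD r1<-Add2 | r0:Add1,r1:Add2,r2:7,r3:4
c6: stall | r0:Add1,r1:Add2,r2:7,r3:4
c7: stall | r0:Add1,r1:Add2,r2:7,r3:4
c8: CDB Add1=0; issue ADD r2<-Add1 | r0:0,r1:Add2,r2:Add1,r3:4
c9: CDB Add2=11; issue ADD r1<-Add2 | r0:0,r1:Add2,r2:Add1,r3:4
c10: stall | r0:0,r1:Add2,r2:Add1,r3:4
c11: stall | r0:0,r1:Add2,r2:Add1,r3:4
c12: CDB Add1=15; issue SUB r3<-Add1 | r0:0,r1:Add2,r2:15,r3:Add1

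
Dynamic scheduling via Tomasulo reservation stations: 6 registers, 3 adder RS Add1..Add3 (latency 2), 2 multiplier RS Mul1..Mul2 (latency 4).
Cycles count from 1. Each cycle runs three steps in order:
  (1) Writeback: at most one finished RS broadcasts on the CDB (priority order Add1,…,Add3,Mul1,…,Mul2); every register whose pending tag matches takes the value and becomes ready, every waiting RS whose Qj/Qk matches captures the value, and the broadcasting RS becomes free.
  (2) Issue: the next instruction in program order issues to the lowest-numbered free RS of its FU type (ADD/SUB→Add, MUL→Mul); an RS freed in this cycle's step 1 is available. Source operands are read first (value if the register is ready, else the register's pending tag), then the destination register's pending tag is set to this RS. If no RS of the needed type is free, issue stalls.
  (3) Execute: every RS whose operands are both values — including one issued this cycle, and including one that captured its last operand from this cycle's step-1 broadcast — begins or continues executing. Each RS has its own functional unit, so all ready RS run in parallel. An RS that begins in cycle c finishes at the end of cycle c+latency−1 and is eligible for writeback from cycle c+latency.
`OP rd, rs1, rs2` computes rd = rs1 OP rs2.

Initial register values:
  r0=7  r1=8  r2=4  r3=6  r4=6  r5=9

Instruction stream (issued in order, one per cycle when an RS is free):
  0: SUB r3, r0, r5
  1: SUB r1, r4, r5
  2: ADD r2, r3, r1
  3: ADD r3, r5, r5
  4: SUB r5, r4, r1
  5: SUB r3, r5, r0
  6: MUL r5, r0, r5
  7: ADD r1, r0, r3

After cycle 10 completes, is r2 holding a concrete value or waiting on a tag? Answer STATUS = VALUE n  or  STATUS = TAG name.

STATUS = VALUE -5

cycle 1: issue SUB r3<-Add1 // r0:7,r1:8,r2:4,r3:Add1,r4:6,r5:9
cycle 2: issue SUB r1<-Add2 // r0:7,r1:Add2,r2:4,r3:Add1,r4:6,r5:9
cycle 3: CDB Add1=-2; issue ADD r2<-Add1 // r0:7,r1:Add2,r2:Add1,r3:-2,r4:6,r5:9
cycle 4: CDB Add2=-3; issue ADD r3<-Add2 // r0:7,r1:-3,r2:Add1,r3:Add2,r4:6,r5:9
cycle 5: issue SUB r5<-Add3 // r0:7,r1:-3,r2:Add1,r3:Add2,r4:6,r5:Add3
cycle 6: CDB Add1=-5; issue SUB r3<-Add1 // r0:7,r1:-3,r2:-5,r3:Add1,r4:6,r5:Add3
cycle 7: CDB Add2=18; issue MUL r5<-Mul1 // r0:7,r1:-3,r2:-5,r3:Add1,r4:6,r5:Mul1
cycle 8: CDB Add3=9; issue ADD r1<-Add2 // r0:7,r1:Add2,r2:-5,r3:Add1,r4:6,r5:Mul1
cycle 9: - // r0:7,r1:Add2,r2:-5,r3:Add1,r4:6,r5:Mul1
cycle 10: CDB Add1=2 // r0:7,r1:Add2,r2:-5,r3:2,r4:6,r5:Mul1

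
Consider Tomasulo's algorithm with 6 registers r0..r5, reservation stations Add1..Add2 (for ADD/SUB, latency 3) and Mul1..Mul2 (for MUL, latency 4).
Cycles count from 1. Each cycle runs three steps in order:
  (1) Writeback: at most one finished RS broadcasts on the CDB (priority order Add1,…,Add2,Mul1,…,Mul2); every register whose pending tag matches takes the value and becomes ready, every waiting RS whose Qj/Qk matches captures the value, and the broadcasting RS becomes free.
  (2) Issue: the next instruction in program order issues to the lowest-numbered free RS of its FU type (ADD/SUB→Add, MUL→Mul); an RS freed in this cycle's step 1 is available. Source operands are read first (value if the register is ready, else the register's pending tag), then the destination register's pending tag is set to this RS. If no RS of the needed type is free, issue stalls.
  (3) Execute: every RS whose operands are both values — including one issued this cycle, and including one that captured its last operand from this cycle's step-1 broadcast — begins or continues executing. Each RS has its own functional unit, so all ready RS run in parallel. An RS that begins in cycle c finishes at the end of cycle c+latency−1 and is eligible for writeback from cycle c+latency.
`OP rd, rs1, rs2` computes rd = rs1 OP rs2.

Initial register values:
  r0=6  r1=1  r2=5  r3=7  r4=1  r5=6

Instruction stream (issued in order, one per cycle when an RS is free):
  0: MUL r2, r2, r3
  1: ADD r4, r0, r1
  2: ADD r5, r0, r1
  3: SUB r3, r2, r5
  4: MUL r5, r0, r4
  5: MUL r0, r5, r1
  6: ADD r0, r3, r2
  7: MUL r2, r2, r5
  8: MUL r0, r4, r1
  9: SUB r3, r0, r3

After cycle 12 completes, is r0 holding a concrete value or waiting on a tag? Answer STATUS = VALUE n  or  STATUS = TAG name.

STATUS = TAG Add2

c1: issue MUL r2<-Mul1 | r0:6,r1:1,r2:Mul1,r3:7,r4:1,r5:6
c2: issue ADD r4<-Add1 | r0:6,r1:1,r2:Mul1,r3:7,r4:Add1,r5:6
c3: issue ADD r5<-Add2 | r0:6,r1:1,r2:Mul1,r3:7,r4:Add1,r5:Add2
c4: stall | r0:6,r1:1,r2:Mul1,r3:7,r4:Add1,r5:Add2
c5: CDB Add1=7; issue SUB r3<-Add1 | r0:6,r1:1,r2:Mul1,r3:Add1,r4:7,r5:Add2
c6: CDB Add2=7; issue MUL r5<-Mul2 | r0:6,r1:1,r2:Mul1,r3:Add1,r4:7,r5:Mul2
c7: CDB Mul1=35; issue MUL r0<-Mul1 | r0:Mul1,r1:1,r2:35,r3:Add1,r4:7,r5:Mul2
c8: issue ADD r0<-Add2 | r0:Add2,r1:1,r2:35,r3:Add1,r4:7,r5:Mul2
c9: stall | r0:Add2,r1:1,r2:35,r3:Add1,r4:7,r5:Mul2
c10: CDB Add1=28; stall | r0:Add2,r1:1,r2:35,r3:28,r4:7,r5:Mul2
c11: CDB Mul2=42; issue MUL r2<-Mul2 | r0:Add2,r1:1,r2:Mul2,r3:28,r4:7,r5:42
c12: stall | r0:Add2,r1:1,r2:Mul2,r3:28,r4:7,r5:42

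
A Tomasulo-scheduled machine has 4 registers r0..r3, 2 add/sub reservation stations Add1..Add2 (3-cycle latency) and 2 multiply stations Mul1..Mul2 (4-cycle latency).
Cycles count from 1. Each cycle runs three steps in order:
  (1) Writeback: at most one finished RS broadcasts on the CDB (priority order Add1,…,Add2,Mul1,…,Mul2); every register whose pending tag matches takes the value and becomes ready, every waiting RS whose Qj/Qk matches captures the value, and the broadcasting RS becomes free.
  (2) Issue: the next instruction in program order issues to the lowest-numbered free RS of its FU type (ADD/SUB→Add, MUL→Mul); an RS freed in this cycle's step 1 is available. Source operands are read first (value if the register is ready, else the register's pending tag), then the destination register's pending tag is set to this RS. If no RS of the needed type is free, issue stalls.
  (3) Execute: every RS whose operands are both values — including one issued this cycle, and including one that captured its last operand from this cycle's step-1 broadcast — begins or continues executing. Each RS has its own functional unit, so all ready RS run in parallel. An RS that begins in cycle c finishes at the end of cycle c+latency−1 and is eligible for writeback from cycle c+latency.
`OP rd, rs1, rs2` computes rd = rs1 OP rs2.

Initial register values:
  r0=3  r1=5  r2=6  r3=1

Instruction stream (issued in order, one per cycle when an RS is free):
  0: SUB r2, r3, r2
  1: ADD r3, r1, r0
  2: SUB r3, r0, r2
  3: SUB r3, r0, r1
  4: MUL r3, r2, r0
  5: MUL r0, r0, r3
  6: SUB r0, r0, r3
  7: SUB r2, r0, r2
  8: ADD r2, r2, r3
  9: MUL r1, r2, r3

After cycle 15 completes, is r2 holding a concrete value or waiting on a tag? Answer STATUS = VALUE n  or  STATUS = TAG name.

STATUS = TAG Add2

c1: issue SUB r2<-Add1 | r0:3,r1:5,r2:Add1,r3:1
c2: issue ADD r3<-Add2 | r0:3,r1:5,r2:Add1,r3:Add2
c3: stall | r0:3,r1:5,r2:Add1,r3:Add2
c4: CDB Add1=-5; issue SUB r3<-Add1 | r0:3,r1:5,r2:-5,r3:Add1
c5: CDB Add2=8; issue SUB r3<-Add2 | r0:3,r1:5,r2:-5,r3:Add2
c6: issue MUL r3<-Mul1 | r0:3,r1:5,r2:-5,r3:Mul1
c7: CDB Add1=8; issue MUL r0<-Mul2 | r0:Mul2,r1:5,r2:-5,r3:Mul1
c8: CDB Add2=-2; issue SUB r0<-Add1 | r0:Add1,r1:5,r2:-5,r3:Mul1
c9: issue SUB r2<-Add2 | r0:Add1,r1:5,r2:Add2,r3:Mul1
c10: CDB Mul1=-15; stall | r0:Add1,r1:5,r2:Add2,r3:-15
c11: stall | r0:Add1,r1:5,r2:Add2,r3:-15
c12: stall | r0:Add1,r1:5,r2:Add2,r3:-15
c13: stall | r0:Add1,r1:5,r2:Add2,r3:-15
c14: CDB Mul2=-45; stall | r0:Add1,r1:5,r2:Add2,r3:-15
c15: stall | r0:Add1,r1:5,r2:Add2,r3:-15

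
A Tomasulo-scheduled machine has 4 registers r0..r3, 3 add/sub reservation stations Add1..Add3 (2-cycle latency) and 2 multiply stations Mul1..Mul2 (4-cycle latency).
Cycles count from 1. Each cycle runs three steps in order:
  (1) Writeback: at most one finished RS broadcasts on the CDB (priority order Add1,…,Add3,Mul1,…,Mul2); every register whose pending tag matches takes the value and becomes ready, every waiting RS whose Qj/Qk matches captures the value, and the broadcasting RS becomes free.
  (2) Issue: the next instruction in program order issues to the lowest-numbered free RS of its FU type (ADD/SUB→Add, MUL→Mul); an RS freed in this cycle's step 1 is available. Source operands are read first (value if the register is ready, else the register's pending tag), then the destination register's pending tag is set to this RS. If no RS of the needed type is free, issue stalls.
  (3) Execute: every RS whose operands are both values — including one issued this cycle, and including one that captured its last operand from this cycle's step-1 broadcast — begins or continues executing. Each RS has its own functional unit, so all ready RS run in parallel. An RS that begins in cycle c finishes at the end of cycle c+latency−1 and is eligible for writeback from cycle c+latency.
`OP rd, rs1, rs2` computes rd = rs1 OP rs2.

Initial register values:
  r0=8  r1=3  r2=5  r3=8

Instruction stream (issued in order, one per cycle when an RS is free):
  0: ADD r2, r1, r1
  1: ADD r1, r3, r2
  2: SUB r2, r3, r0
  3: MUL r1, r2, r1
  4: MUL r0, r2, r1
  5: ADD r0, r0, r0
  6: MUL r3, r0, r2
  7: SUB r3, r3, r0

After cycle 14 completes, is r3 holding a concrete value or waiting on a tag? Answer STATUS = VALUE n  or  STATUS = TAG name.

cycle 1: issue ADD r2<-Add1 // r0:8,r1:3,r2:Add1,r3:8
cycle 2: issue ADD r1<-Add2 // r0:8,r1:Add2,r2:Add1,r3:8
cycle 3: CDB Add1=6; issue SUB r2<-Add1 // r0:8,r1:Add2,r2:Add1,r3:8
cycle 4: issue MUL r1<-Mul1 // r0:8,r1:Mul1,r2:Add1,r3:8
cycle 5: CDB Add1=0; issue MUL r0<-Mul2 // r0:Mul2,r1:Mul1,r2:0,r3:8
cycle 6: CDB Add2=14; issue ADD r0<-Add1 // r0:Add1,r1:Mul1,r2:0,r3:8
cycle 7: stall // r0:Add1,r1:Mul1,r2:0,r3:8
cycle 8: stall // r0:Add1,r1:Mul1,r2:0,r3:8
cycle 9: stall // r0:Add1,r1:Mul1,r2:0,r3:8
cycle 10: CDB Mul1=0; issue MUL r3<-Mul1 // r0:Add1,r1:0,r2:0,r3:Mul1
cycle 11: issue SUB r3<-Add2 // r0:Add1,r1:0,r2:0,r3:Add2
cycle 12: - // r0:Add1,r1:0,r2:0,r3:Add2
cycle 13: - // r0:Add1,r1:0,r2:0,r3:Add2
cycle 14: CDB Mul2=0 // r0:Add1,r1:0,r2:0,r3:Add2

STATUS = TAG Add2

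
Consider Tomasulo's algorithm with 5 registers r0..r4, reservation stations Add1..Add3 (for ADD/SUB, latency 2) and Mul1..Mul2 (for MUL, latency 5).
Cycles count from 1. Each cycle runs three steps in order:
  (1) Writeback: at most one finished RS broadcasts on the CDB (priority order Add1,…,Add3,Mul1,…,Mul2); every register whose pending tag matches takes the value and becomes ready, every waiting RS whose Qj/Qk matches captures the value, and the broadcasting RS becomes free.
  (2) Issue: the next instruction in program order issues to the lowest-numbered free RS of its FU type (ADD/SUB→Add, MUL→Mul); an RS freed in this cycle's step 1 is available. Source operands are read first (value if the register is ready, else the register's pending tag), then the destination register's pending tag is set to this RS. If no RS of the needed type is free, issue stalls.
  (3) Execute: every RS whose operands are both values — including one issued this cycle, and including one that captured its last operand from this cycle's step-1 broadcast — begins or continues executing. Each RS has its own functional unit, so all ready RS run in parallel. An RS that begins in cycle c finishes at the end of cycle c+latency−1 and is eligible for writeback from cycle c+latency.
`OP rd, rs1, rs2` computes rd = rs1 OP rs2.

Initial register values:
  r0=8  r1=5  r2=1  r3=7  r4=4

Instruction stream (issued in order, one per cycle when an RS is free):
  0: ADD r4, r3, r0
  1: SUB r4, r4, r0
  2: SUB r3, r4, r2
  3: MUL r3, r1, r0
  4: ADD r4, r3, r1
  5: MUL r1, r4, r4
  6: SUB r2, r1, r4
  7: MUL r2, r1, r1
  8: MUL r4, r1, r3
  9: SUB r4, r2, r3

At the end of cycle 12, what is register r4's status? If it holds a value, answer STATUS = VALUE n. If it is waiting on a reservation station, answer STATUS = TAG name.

STATUS = VALUE 45

c1: issue ADD r4<-Add1 | r0:8,r1:5,r2:1,r3:7,r4:Add1
c2: issue SUB r4<-Add2 | r0:8,r1:5,r2:1,r3:7,r4:Add2
c3: CDB Add1=15; issue SUB r3<-Add1 | r0:8,r1:5,r2:1,r3:Add1,r4:Add2
c4: issue MUL r3<-Mul1 | r0:8,r1:5,r2:1,r3:Mul1,r4:Add2
c5: CDB Add2=7; issue ADD r4<-Add2 | r0:8,r1:5,r2:1,r3:Mul1,r4:Add2
c6: issue MUL r1<-Mul2 | r0:8,r1:Mul2,r2:1,r3:Mul1,r4:Add2
c7: CDB Add1=6; issue SUB r2<-Add1 | r0:8,r1:Mul2,r2:Add1,r3:Mul1,r4:Add2
c8: stall | r0:8,r1:Mul2,r2:Add1,r3:Mul1,r4:Add2
c9: CDB Mul1=40; issue MUL r2<-Mul1 | r0:8,r1:Mul2,r2:Mul1,r3:40,r4:Add2
c10: stall | r0:8,r1:Mul2,r2:Mul1,r3:40,r4:Add2
c11: CDB Add2=45; stall | r0:8,r1:Mul2,r2:Mul1,r3:40,r4:45
c12: stall | r0:8,r1:Mul2,r2:Mul1,r3:40,r4:45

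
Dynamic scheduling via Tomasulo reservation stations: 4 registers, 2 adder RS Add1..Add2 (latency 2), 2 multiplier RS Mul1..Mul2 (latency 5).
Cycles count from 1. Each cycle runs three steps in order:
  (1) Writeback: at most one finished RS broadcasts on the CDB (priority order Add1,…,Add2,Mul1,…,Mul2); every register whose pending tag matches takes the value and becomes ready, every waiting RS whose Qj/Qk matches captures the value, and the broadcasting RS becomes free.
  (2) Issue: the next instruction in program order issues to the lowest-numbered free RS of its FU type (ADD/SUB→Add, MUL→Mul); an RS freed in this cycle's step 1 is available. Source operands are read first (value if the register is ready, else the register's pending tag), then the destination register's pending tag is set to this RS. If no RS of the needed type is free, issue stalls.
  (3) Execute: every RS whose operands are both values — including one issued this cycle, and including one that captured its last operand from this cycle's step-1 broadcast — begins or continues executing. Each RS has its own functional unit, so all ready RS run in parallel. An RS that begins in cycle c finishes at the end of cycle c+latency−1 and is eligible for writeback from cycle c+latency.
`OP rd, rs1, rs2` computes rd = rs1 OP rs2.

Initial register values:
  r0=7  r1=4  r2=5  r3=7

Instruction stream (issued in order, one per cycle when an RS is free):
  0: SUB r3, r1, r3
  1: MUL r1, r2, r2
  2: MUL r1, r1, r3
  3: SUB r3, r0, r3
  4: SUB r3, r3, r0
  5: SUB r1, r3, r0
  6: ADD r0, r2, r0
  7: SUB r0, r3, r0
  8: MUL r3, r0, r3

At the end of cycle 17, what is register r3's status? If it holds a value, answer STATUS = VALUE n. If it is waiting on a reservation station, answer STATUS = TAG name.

STATUS = TAG Mul1

  c1: issue SUB r3<-Add1  regs: r0:7,r1:4,r2:5,r3:Add1
  c2: issue MUL r1<-Mul1  regs: r0:7,r1:Mul1,r2:5,r3:Add1
  c3: CDB Add1=-3; issue MUL r1<-Mul2  regs: r0:7,r1:Mul2,r2:5,r3:-3
  c4: issue SUB r3<-Add1  regs: r0:7,r1:Mul2,r2:5,r3:Add1
  c5: issue SUB r3<-Add2  regs: r0:7,r1:Mul2,r2:5,r3:Add2
  c6: CDB Add1=10; issue SUB r1<-Add1  regs: r0:7,r1:Add1,r2:5,r3:Add2
  c7: CDB Mul1=25; stall  regs: r0:7,r1:Add1,r2:5,r3:Add2
  c8: CDB Add2=3; issue ADD r0<-Add2  regs: r0:Add2,r1:Add1,r2:5,r3:3
  c9: stall  regs: r0:Add2,r1:Add1,r2:5,r3:3
  c10: CDB Add1=-4; issue SUB r0<-Add1  regs: r0:Add1,r1:-4,r2:5,r3:3
  c11: CDB Add2=12; issue MUL r3<-Mul1  regs: r0:Add1,r1:-4,r2:5,r3:Mul1
  c12: CDB Mul2=-75  regs: r0:Add1,r1:-4,r2:5,r3:Mul1
  c13: CDB Add1=-9  regs: r0:-9,r1:-4,r2:5,r3:Mul1
  c14: -  regs: r0:-9,r1:-4,r2:5,r3:Mul1
  c15: -  regs: r0:-9,r1:-4,r2:5,r3:Mul1
  c16: -  regs: r0:-9,r1:-4,r2:5,r3:Mul1
  c17: -  regs: r0:-9,r1:-4,r2:5,r3:Mul1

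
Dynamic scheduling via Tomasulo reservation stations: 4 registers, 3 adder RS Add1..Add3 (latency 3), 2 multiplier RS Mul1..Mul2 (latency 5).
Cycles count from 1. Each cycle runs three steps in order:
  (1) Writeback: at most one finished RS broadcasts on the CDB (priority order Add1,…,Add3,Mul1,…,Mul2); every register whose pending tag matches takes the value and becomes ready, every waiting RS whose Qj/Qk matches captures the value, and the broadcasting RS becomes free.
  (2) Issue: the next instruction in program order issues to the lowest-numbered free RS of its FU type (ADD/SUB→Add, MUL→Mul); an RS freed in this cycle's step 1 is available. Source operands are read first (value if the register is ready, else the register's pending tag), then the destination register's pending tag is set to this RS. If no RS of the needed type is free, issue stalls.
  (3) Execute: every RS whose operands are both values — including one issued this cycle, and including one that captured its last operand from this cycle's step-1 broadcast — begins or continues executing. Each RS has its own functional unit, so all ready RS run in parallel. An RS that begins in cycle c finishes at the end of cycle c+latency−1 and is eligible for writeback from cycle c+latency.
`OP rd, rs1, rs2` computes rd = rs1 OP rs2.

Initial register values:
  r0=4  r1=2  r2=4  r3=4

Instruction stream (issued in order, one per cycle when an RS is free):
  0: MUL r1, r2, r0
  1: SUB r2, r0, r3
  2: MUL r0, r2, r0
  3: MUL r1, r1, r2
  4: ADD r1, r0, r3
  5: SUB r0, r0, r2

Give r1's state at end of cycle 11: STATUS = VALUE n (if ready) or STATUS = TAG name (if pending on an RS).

c1: issue MUL r1<-Mul1 | r0:4,r1:Mul1,r2:4,r3:4
c2: issue SUB r2<-Add1 | r0:4,r1:Mul1,r2:Add1,r3:4
c3: issue MUL r0<-Mul2 | r0:Mul2,r1:Mul1,r2:Add1,r3:4
c4: stall | r0:Mul2,r1:Mul1,r2:Add1,r3:4
c5: CDB Add1=0; stall | r0:Mul2,r1:Mul1,r2:0,r3:4
c6: CDB Mul1=16; issue MUL r1<-Mul1 | r0:Mul2,r1:Mul1,r2:0,r3:4
c7: issue ADD r1<-Add1 | r0:Mul2,r1:Add1,r2:0,r3:4
c8: issue SUB r0<-Add2 | r0:Add2,r1:Add1,r2:0,r3:4
c9: - | r0:Add2,r1:Add1,r2:0,r3:4
c10: CDB Mul2=0 | r0:Add2,r1:Add1,r2:0,r3:4
c11: CDB Mul1=0 | r0:Add2,r1:Add1,r2:0,r3:4

STATUS = TAG Add1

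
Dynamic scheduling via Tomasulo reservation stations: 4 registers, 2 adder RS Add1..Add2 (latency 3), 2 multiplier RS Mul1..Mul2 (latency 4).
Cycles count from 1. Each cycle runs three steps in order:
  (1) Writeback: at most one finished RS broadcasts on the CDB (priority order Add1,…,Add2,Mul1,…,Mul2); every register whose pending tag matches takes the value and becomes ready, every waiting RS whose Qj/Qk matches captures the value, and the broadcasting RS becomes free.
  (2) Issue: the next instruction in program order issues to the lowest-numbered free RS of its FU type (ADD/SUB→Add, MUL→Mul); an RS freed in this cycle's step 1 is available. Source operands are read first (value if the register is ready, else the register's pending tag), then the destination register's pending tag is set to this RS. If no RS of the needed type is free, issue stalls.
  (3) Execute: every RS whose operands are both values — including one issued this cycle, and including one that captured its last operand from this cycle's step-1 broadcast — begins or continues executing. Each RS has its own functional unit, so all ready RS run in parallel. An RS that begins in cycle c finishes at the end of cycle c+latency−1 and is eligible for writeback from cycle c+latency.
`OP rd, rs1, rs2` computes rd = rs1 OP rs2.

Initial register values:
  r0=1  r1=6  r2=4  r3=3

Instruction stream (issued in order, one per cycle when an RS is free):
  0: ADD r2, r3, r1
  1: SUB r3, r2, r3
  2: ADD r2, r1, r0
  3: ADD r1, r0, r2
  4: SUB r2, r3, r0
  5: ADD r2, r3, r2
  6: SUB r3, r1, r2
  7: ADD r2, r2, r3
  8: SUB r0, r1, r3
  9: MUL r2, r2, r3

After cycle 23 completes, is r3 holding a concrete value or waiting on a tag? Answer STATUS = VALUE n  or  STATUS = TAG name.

cycle 1: issue ADD r2<-Add1 // r0:1,r1:6,r2:Add1,r3:3
cycle 2: issue SUB r3<-Add2 // r0:1,r1:6,r2:Add1,r3:Add2
cycle 3: stall // r0:1,r1:6,r2:Add1,r3:Add2
cycle 4: CDB Add1=9; issue ADD r2<-Add1 // r0:1,r1:6,r2:Add1,r3:Add2
cycle 5: stall // r0:1,r1:6,r2:Add1,r3:Add2
cycle 6: stall // r0:1,r1:6,r2:Add1,r3:Add2
cycle 7: CDB Add1=7; issue ADD r1<-Add1 // r0:1,r1:Add1,r2:7,r3:Add2
cycle 8: CDB Add2=6; issue SUB r2<-Add2 // r0:1,r1:Add1,r2:Add2,r3:6
cycle 9: stall // r0:1,r1:Add1,r2:Add2,r3:6
cycle 10: CDB Add1=8; issue ADD r2<-Add1 // r0:1,r1:8,r2:Add1,r3:6
cycle 11: CDB Add2=5; issue SUB r3<-Add2 // r0:1,r1:8,r2:Add1,r3:Add2
cycle 12: stall // r0:1,r1:8,r2:Add1,r3:Add2
cycle 13: stall // r0:1,r1:8,r2:Add1,r3:Add2
cycle 14: CDB Add1=11; issue ADD r2<-Add1 // r0:1,r1:8,r2:Add1,r3:Add2
cycle 15: stall // r0:1,r1:8,r2:Add1,r3:Add2
cycle 16: stall // r0:1,r1:8,r2:Add1,r3:Add2
cycle 17: CDB Add2=-3; issue SUB r0<-Add2 // r0:Add2,r1:8,r2:Add1,r3:-3
cycle 18: issue MUL r2<-Mul1 // r0:Add2,r1:8,r2:Mul1,r3:-3
cycle 19: - // r0:Add2,r1:8,r2:Mul1,r3:-3
cycle 20: CDB Add1=8 // r0:Add2,r1:8,r2:Mul1,r3:-3
cycle 21: CDB Add2=11 // r0:11,r1:8,r2:Mul1,r3:-3
cycle 22: - // r0:11,r1:8,r2:Mul1,r3:-3
cycle 23: - // r0:11,r1:8,r2:Mul1,r3:-3

STATUS = VALUE -3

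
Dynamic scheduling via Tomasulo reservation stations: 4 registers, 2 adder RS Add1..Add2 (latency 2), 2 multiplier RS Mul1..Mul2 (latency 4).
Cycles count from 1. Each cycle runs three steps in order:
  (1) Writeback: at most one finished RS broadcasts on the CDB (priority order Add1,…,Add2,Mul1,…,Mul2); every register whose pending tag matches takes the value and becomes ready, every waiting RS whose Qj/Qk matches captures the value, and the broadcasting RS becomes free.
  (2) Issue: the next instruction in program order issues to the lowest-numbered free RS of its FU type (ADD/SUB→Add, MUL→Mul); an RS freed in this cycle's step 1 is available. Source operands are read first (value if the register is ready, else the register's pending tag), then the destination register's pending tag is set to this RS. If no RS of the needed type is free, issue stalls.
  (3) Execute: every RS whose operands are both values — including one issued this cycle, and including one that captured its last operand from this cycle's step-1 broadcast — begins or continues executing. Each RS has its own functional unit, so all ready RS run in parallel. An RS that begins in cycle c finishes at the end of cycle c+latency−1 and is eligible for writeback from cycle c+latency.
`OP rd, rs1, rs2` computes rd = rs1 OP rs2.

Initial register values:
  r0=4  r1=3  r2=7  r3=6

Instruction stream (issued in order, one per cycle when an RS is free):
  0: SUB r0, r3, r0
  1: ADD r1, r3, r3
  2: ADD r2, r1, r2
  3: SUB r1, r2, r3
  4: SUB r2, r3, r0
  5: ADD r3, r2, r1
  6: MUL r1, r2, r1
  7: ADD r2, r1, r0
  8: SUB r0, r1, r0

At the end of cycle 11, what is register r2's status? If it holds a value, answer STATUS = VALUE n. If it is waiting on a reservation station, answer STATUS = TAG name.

c1: issue SUB r0<-Add1 | r0:Add1,r1:3,r2:7,r3:6
c2: issue ADD r1<-Add2 | r0:Add1,r1:Add2,r2:7,r3:6
c3: CDB Add1=2; issue ADD r2<-Add1 | r0:2,r1:Add2,r2:Add1,r3:6
c4: CDB Add2=12; issue SUB r1<-Add2 | r0:2,r1:Add2,r2:Add1,r3:6
c5: stall | r0:2,r1:Add2,r2:Add1,r3:6
c6: CDB Add1=19; issue SUB r2<-Add1 | r0:2,r1:Add2,r2:Add1,r3:6
c7: stall | r0:2,r1:Add2,r2:Add1,r3:6
c8: CDB Add1=4; issue ADD r3<-Add1 | r0:2,r1:Add2,r2:4,r3:Add1
c9: CDB Add2=13; issue MUL r1<-Mul1 | r0:2,r1:Mul1,r2:4,r3:Add1
c10: issue ADD r2<-Add2 | r0:2,r1:Mul1,r2:Add2,r3:Add1
c11: CDB Add1=17; issue SUB r0<-Add1 | r0:Add1,r1:Mul1,r2:Add2,r3:17

STATUS = TAG Add2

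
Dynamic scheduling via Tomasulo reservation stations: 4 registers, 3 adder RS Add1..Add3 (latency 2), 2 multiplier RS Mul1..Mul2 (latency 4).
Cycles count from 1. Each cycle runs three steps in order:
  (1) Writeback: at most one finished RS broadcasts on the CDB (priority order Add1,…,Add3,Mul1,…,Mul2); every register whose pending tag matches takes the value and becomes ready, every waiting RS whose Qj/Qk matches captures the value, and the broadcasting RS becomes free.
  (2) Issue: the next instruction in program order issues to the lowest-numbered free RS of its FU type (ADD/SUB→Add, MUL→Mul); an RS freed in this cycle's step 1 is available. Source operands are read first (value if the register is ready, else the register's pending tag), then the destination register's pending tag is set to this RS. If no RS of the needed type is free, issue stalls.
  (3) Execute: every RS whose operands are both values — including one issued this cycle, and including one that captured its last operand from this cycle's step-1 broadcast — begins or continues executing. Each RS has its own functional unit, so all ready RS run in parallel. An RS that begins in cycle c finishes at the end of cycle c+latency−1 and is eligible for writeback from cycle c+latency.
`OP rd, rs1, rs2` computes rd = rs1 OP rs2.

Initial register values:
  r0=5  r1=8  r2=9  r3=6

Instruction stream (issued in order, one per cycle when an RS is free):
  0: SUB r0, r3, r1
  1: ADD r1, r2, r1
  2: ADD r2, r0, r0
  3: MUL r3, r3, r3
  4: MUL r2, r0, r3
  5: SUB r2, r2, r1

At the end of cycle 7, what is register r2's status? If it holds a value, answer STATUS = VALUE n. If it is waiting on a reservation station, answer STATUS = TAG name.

  c1: issue SUB r0<-Add1  regs: r0:Add1,r1:8,r2:9,r3:6
  c2: issue ADD r1<-Add2  regs: r0:Add1,r1:Add2,r2:9,r3:6
  c3: CDB Add1=-2; issue ADD r2<-Add1  regs: r0:-2,r1:Add2,r2:Add1,r3:6
  c4: CDB Add2=17; issue MUL r3<-Mul1  regs: r0:-2,r1:17,r2:Add1,r3:Mul1
  c5: CDB Add1=-4; issue MUL r2<-Mul2  regs: r0:-2,r1:17,r2:Mul2,r3:Mul1
  c6: issue SUB r2<-Add1  regs: r0:-2,r1:17,r2:Add1,r3:Mul1
  c7: -  regs: r0:-2,r1:17,r2:Add1,r3:Mul1

STATUS = TAG Add1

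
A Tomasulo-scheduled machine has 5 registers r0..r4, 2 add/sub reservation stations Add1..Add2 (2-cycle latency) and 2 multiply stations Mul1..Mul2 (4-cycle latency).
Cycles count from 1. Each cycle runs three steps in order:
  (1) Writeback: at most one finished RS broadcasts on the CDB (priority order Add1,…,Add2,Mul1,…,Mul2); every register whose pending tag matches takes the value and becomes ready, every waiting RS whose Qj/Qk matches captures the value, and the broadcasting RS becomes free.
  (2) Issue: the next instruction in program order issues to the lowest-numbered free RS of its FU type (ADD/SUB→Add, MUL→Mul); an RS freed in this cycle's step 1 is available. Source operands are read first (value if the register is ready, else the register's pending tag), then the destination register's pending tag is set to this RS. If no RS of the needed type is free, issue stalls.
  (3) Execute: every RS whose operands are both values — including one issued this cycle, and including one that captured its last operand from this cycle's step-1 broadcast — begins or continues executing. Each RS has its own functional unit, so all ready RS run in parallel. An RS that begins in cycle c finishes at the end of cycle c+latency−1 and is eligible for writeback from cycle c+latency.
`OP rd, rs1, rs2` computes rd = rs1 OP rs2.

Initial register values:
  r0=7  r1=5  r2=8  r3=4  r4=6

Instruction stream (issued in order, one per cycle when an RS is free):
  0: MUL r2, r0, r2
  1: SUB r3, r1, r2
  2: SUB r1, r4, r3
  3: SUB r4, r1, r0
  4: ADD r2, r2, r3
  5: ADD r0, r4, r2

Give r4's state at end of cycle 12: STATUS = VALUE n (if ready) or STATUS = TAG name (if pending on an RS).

c1: issue MUL r2<-Mul1 | r0:7,r1:5,r2:Mul1,r3:4,r4:6
c2: issue SUB r3<-Add1 | r0:7,r1:5,r2:Mul1,r3:Add1,r4:6
c3: issue SUB r1<-Add2 | r0:7,r1:Add2,r2:Mul1,r3:Add1,r4:6
c4: stall | r0:7,r1:Add2,r2:Mul1,r3:Add1,r4:6
c5: CDB Mul1=56; stall | r0:7,r1:Add2,r2:56,r3:Add1,r4:6
c6: stall | r0:7,r1:Add2,r2:56,r3:Add1,r4:6
c7: CDB Add1=-51; issue SUB r4<-Add1 | r0:7,r1:Add2,r2:56,r3:-51,r4:Add1
c8: stall | r0:7,r1:Add2,r2:56,r3:-51,r4:Add1
c9: CDB Add2=57; issue ADD r2<-Add2 | r0:7,r1:57,r2:Add2,r3:-51,r4:Add1
c10: stall | r0:7,r1:57,r2:Add2,r3:-51,r4:Add1
c11: CDB Add1=50; issue ADD r0<-Add1 | r0:Add1,r1:57,r2:Add2,r3:-51,r4:50
c12: CDB Add2=5 | r0:Add1,r1:57,r2:5,r3:-51,r4:50

STATUS = VALUE 50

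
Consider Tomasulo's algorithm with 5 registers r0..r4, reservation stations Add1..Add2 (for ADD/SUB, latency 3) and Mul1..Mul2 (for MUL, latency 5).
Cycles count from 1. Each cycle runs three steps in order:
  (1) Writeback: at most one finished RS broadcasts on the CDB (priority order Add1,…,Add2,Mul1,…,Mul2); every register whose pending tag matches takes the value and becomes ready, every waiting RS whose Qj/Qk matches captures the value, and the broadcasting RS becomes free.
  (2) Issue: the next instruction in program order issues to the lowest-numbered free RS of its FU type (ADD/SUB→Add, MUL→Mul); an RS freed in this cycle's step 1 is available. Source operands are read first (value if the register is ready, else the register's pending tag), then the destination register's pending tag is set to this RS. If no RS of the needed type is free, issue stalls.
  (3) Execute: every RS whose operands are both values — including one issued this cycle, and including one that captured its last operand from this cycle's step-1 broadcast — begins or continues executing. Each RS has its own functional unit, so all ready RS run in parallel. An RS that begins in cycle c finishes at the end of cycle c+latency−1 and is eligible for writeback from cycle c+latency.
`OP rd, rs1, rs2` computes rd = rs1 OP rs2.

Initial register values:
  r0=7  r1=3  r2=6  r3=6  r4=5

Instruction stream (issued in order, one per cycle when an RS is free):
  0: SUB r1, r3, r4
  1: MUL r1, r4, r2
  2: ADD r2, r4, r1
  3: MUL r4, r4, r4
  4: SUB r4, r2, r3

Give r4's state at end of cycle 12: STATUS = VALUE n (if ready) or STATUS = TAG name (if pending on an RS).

STATUS = TAG Add1

  c1: issue SUB r1<-Add1  regs: r0:7,r1:Add1,r2:6,r3:6,r4:5
  c2: issue MUL r1<-Mul1  regs: r0:7,r1:Mul1,r2:6,r3:6,r4:5
  c3: issue ADD r2<-Add2  regs: r0:7,r1:Mul1,r2:Add2,r3:6,r4:5
  c4: CDB Add1=1; issue MUL r4<-Mul2  regs: r0:7,r1:Mul1,r2:Add2,r3:6,r4:Mul2
  c5: issue SUB r4<-Add1  regs: r0:7,r1:Mul1,r2:Add2,r3:6,r4:Add1
  c6: -  regs: r0:7,r1:Mul1,r2:Add2,r3:6,r4:Add1
  c7: CDB Mul1=30  regs: r0:7,r1:30,r2:Add2,r3:6,r4:Add1
  c8: -  regs: r0:7,r1:30,r2:Add2,r3:6,r4:Add1
  c9: CDB Mul2=25  regs: r0:7,r1:30,r2:Add2,r3:6,r4:Add1
  c10: CDB Add2=35  regs: r0:7,r1:30,r2:35,r3:6,r4:Add1
  c11: -  regs: r0:7,r1:30,r2:35,r3:6,r4:Add1
  c12: -  regs: r0:7,r1:30,r2:35,r3:6,r4:Add1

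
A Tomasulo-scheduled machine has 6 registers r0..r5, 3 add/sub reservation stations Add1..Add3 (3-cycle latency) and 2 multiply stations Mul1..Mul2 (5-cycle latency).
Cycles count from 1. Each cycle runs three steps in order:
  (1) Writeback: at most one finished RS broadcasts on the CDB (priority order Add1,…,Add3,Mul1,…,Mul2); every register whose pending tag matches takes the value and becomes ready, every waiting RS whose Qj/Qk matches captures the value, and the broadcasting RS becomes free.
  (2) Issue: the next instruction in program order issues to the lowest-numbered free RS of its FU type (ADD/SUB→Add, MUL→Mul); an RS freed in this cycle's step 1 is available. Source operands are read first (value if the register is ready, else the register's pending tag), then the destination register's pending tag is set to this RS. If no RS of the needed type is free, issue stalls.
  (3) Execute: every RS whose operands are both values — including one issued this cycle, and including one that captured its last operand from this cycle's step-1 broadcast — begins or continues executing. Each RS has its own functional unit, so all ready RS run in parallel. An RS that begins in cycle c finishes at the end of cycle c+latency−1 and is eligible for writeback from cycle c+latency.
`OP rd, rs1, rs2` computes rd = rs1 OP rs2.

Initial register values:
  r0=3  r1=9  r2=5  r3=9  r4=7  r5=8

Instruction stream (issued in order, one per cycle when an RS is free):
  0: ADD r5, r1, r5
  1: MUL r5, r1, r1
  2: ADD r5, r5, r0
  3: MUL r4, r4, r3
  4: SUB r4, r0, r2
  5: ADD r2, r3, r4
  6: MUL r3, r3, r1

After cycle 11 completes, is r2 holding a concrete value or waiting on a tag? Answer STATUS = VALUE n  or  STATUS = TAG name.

cycle 1: issue ADD r5<-Add1 // r0:3,r1:9,r2:5,r3:9,r4:7,r5:Add1
cycle 2: issue MUL r5<-Mul1 // r0:3,r1:9,r2:5,r3:9,r4:7,r5:Mul1
cycle 3: issue ADD r5<-Add2 // r0:3,r1:9,r2:5,r3:9,r4:7,r5:Add2
cycle 4: CDB Add1=17; issue MUL r4<-Mul2 // r0:3,r1:9,r2:5,r3:9,r4:Mul2,r5:Add2
cycle 5: issue SUB r4<-Add1 // r0:3,r1:9,r2:5,r3:9,r4:Add1,r5:Add2
cycle 6: issue ADD r2<-Add3 // r0:3,r1:9,r2:Add3,r3:9,r4:Add1,r5:Add2
cycle 7: CDB Mul1=81; issue MUL r3<-Mul1 // r0:3,r1:9,r2:Add3,r3:Mul1,r4:Add1,r5:Add2
cycle 8: CDB Add1=-2 // r0:3,r1:9,r2:Add3,r3:Mul1,r4:-2,r5:Add2
cycle 9: CDB Mul2=63 // r0:3,r1:9,r2:Add3,r3:Mul1,r4:-2,r5:Add2
cycle 10: CDB Add2=84 // r0:3,r1:9,r2:Add3,r3:Mul1,r4:-2,r5:84
cycle 11: CDB Add3=7 // r0:3,r1:9,r2:7,r3:Mul1,r4:-2,r5:84

STATUS = VALUE 7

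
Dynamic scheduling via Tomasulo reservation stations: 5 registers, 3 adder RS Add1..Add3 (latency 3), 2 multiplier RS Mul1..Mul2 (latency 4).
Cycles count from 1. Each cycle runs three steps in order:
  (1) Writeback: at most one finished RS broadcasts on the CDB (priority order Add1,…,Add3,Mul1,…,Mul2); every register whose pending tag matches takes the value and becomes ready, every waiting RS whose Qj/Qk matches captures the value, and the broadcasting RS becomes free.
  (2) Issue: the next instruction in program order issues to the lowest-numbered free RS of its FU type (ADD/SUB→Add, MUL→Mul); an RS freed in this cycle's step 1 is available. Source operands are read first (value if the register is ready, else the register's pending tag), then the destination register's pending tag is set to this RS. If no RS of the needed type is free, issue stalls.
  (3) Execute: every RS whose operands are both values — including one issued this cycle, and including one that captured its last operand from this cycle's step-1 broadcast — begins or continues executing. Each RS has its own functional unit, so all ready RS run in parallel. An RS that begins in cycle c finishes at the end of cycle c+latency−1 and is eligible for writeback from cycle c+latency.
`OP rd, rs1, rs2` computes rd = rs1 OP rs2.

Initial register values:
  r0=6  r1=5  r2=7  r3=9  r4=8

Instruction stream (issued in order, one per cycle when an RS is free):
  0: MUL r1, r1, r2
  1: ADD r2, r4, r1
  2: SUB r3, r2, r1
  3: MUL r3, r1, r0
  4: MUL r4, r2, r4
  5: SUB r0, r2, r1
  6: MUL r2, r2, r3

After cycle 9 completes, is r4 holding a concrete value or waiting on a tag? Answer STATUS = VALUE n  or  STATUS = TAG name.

STATUS = TAG Mul1

  c1: issue MUL r1<-Mul1  regs: r0:6,r1:Mul1,r2:7,r3:9,r4:8
  c2: issue ADD r2<-Add1  regs: r0:6,r1:Mul1,r2:Add1,r3:9,r4:8
  c3: issue SUB r3<-Add2  regs: r0:6,r1:Mul1,r2:Add1,r3:Add2,r4:8
  c4: issue MUL r3<-Mul2  regs: r0:6,r1:Mul1,r2:Add1,r3:Mul2,r4:8
  c5: CDB Mul1=35; issue MUL r4<-Mul1  regs: r0:6,r1:35,r2:Add1,r3:Mul2,r4:Mul1
  c6: issue SUB r0<-Add3  regs: r0:Add3,r1:35,r2:Add1,r3:Mul2,r4:Mul1
  c7: stall  regs: r0:Add3,r1:35,r2:Add1,r3:Mul2,r4:Mul1
  c8: CDB Add1=43; stall  regs: r0:Add3,r1:35,r2:43,r3:Mul2,r4:Mul1
  c9: CDB Mul2=210; issue MUL r2<-Mul2  regs: r0:Add3,r1:35,r2:Mul2,r3:210,r4:Mul1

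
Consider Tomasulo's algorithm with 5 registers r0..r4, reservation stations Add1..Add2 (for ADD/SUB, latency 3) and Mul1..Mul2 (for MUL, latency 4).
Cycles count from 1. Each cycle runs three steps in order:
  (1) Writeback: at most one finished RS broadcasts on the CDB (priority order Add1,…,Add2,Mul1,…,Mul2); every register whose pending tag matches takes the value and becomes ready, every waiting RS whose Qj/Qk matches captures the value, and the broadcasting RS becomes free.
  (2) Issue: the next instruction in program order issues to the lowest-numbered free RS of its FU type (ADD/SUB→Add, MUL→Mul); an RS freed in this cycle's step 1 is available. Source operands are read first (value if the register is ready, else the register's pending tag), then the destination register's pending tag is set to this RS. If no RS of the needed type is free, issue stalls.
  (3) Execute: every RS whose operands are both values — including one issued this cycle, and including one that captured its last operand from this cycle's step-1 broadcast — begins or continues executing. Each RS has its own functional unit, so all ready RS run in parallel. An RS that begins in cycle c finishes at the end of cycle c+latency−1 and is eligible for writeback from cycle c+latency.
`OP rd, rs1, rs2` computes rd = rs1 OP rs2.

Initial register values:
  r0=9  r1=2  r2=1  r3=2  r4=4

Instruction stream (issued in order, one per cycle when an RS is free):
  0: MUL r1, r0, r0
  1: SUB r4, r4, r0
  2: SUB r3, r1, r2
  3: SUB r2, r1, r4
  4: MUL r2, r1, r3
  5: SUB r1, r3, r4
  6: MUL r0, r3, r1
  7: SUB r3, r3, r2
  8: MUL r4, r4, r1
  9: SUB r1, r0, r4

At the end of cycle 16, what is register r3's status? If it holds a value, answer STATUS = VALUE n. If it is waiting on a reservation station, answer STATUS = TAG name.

STATUS = TAG Add2

  c1: issue MUL r1<-Mul1  regs: r0:9,r1:Mul1,r2:1,r3:2,r4:4
  c2: issue SUB r4<-Add1  regs: r0:9,r1:Mul1,r2:1,r3:2,r4:Add1
  c3: issue SUB r3<-Add2  regs: r0:9,r1:Mul1,r2:1,r3:Add2,r4:Add1
  c4: stall  regs: r0:9,r1:Mul1,r2:1,r3:Add2,r4:Add1
  c5: CDB Add1=-5; issue SUB r2<-Add1  regs: r0:9,r1:Mul1,r2:Add1,r3:Add2,r4:-5
  c6: CDB Mul1=81; issue MUL r2<-Mul1  regs: r0:9,r1:81,r2:Mul1,r3:Add2,r4:-5
  c7: stall  regs: r0:9,r1:81,r2:Mul1,r3:Add2,r4:-5
  c8: stall  regs: r0:9,r1:81,r2:Mul1,r3:Add2,r4:-5
  c9: CDB Add1=86; issue SUB r1<-Add1  regs: r0:9,r1:Add1,r2:Mul1,r3:Add2,r4:-5
  c10: CDB Add2=80; issue MUL r0<-Mul2  regs: r0:Mul2,r1:Add1,r2:Mul1,r3:80,r4:-5
  c11: issue SUB r3<-Add2  regs: r0:Mul2,r1:Add1,r2:Mul1,r3:Add2,r4:-5
  c12: stall  regs: r0:Mul2,r1:Add1,r2:Mul1,r3:Add2,r4:-5
  c13: CDB Add1=85; stall  regs: r0:Mul2,r1:85,r2:Mul1,r3:Add2,r4:-5
  c14: CDB Mul1=6480; issue MUL r4<-Mul1  regs: r0:Mul2,r1:85,r2:6480,r3:Add2,r4:Mul1
  c15: issue SUB r1<-Add1  regs: r0:Mul2,r1:Add1,r2:6480,r3:Add2,r4:Mul1
  c16: -  regs: r0:Mul2,r1:Add1,r2:6480,r3:Add2,r4:Mul1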